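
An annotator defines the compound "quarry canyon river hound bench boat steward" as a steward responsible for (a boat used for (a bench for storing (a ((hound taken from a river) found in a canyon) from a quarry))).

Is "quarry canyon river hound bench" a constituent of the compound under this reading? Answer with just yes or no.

The paraphrase groups the words so that "quarry canyon river hound bench" is one unit: it corresponds to a single parenthesized sub-phrase.
The full structure is [[[[quarry [canyon [river hound]]] bench] boat] steward], in which [quarry canyon river hound bench] is a constituent.

yes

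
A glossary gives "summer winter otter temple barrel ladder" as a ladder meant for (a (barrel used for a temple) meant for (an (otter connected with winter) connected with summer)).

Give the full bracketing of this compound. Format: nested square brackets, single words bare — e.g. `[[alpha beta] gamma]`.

Whole compound: head "ladder", modifier "summer winter otter temple barrel".
Inside "summer winter otter temple barrel": head "barrel" (specifically "temple barrel"), modifier "summer winter otter".
Inside "summer winter otter": head "otter" (specifically "winter otter"), modifier "summer".
Inside "winter otter": head "otter", modifier "winter".
Inside "temple barrel": head "barrel", modifier "temple".
Putting it together: [[[summer [winter otter]] [temple barrel]] ladder].

[[[summer [winter otter]] [temple barrel]] ladder]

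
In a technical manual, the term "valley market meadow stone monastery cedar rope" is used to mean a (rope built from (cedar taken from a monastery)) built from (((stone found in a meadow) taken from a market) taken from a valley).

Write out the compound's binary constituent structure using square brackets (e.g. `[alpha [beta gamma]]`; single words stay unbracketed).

At the top level: head "rope" (specifically "monastery cedar rope"); modifier "valley market meadow stone".
Inside "valley market meadow stone": head "stone" (specifically "market meadow stone"), modifier "valley".
Inside "market meadow stone": head "stone" (specifically "meadow stone"), modifier "market".
Inside "meadow stone": head "stone", modifier "meadow".
Inside "monastery cedar rope": head "rope", modifier "monastery cedar".
Inside "monastery cedar": head "cedar", modifier "monastery".
Putting it together: [[valley [market [meadow stone]]] [[monastery cedar] rope]].

[[valley [market [meadow stone]]] [[monastery cedar] rope]]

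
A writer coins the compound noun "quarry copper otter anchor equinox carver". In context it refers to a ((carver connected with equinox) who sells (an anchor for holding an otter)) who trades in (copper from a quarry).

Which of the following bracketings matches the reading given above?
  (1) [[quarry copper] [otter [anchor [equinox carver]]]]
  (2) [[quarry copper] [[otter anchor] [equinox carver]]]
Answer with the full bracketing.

The paraphrase's head is the "carver" part ("otter anchor equinox carver"); its modifier is "quarry copper".
That top-level split, carried through the inner groups, gives [[quarry copper] [[otter anchor] [equinox carver]]].

[[quarry copper] [[otter anchor] [equinox carver]]]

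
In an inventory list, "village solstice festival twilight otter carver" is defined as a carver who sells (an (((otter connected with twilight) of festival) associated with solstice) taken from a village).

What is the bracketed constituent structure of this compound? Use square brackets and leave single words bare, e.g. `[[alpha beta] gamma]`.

Overall it is a kind of carver; the modifier is "village solstice festival twilight otter".
Within "village solstice festival twilight otter", the head is "otter" (specifically "solstice festival twilight otter") and the modifier is "village".
Within "solstice festival twilight otter", the head is "otter" (specifically "festival twilight otter") and the modifier is "solstice".
Within "festival twilight otter", the head is "otter" (specifically "twilight otter") and the modifier is "festival".
Within "twilight otter", the head is "otter" and the modifier is "twilight".
Assembled: [[village [solstice [festival [twilight otter]]]] carver].

[[village [solstice [festival [twilight otter]]]] carver]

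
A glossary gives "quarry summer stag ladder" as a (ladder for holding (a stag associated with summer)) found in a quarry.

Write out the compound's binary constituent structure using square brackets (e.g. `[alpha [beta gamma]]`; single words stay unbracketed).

[quarry [[summer stag] ladder]]

The outermost head in the paraphrase is "ladder" (specifically "summer stag ladder"), modified by "quarry".
"summer stag ladder" → head "ladder", modifier "summer stag".
"summer stag" → head "stag", modifier "summer".
Assembled: [quarry [[summer stag] ladder]].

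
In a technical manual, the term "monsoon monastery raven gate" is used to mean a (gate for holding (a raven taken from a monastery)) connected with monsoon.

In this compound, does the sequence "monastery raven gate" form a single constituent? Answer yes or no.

yes

The paraphrase groups the words so that "monastery raven gate" is one unit: it corresponds to a single parenthesized sub-phrase.
The full structure is [monsoon [[monastery raven] gate]], in which [monastery raven gate] is a constituent.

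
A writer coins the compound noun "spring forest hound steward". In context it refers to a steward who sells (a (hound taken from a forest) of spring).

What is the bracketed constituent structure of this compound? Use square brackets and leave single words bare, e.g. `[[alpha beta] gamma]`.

The outermost head in the paraphrase is "steward", modified by "spring forest hound".
Inside "spring forest hound": head "hound" (specifically "forest hound"), modifier "spring".
Inside "forest hound": head "hound", modifier "forest".
Putting it together: [[spring [forest hound]] steward].

[[spring [forest hound]] steward]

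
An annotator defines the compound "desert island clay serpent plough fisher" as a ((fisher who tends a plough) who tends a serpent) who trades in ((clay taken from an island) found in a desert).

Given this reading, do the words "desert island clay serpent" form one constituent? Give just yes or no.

The top-level split is [desert island clay] [serpent plough fisher]; the full structure is [[desert [island clay]] [serpent [plough fisher]]].
"desert island clay serpent" straddles a constituent boundary, so it is not a single unit.

no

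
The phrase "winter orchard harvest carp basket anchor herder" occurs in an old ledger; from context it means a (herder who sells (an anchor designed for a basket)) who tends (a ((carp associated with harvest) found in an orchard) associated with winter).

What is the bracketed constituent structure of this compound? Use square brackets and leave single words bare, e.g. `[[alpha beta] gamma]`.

[[winter [orchard [harvest carp]]] [[basket anchor] herder]]

Overall it is a kind of herder (specifically "basket anchor herder"); the modifier is "winter orchard harvest carp".
Inside "winter orchard harvest carp": head "carp" (specifically "orchard harvest carp"), modifier "winter".
Inside "orchard harvest carp": head "carp" (specifically "harvest carp"), modifier "orchard".
Inside "harvest carp": head "carp", modifier "harvest".
Inside "basket anchor herder": head "herder", modifier "basket anchor".
Inside "basket anchor": head "anchor", modifier "basket".
Putting it together: [[winter [orchard [harvest carp]]] [[basket anchor] herder]].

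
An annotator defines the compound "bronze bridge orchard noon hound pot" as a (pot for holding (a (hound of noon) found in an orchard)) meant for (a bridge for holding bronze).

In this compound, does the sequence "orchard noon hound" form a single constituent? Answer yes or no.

yes

The paraphrase groups the words so that "orchard noon hound" is one unit: it corresponds to a single parenthesized sub-phrase.
The full structure is [[bronze bridge] [[orchard [noon hound]] pot]], in which [orchard noon hound] is a constituent.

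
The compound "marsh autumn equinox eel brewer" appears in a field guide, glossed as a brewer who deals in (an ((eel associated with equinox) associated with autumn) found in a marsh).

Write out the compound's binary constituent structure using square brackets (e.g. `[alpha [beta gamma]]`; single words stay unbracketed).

At the top level: head "brewer"; modifier "marsh autumn equinox eel".
"marsh autumn equinox eel" → head "eel" (specifically "autumn equinox eel"), modifier "marsh".
"autumn equinox eel" → head "eel" (specifically "equinox eel"), modifier "autumn".
"equinox eel" → head "eel", modifier "equinox".
So the structure is [[marsh [autumn [equinox eel]]] brewer].

[[marsh [autumn [equinox eel]]] brewer]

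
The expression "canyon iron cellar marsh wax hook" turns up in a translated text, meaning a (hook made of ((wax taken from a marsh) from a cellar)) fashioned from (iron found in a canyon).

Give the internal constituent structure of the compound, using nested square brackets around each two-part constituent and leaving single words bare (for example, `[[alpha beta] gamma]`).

[[canyon iron] [[cellar [marsh wax]] hook]]

Whole compound: head "hook" (specifically "cellar marsh wax hook"), modifier "canyon iron".
Inside "canyon iron": head "iron", modifier "canyon".
Inside "cellar marsh wax hook": head "hook", modifier "cellar marsh wax".
Inside "cellar marsh wax": head "wax" (specifically "marsh wax"), modifier "cellar".
Inside "marsh wax": head "wax", modifier "marsh".
Putting it together: [[canyon iron] [[cellar [marsh wax]] hook]].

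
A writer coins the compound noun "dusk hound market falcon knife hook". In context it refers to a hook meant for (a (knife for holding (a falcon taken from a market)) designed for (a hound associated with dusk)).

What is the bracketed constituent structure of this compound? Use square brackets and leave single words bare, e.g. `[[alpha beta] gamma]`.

[[[dusk hound] [[market falcon] knife]] hook]

Overall it is a kind of hook; the modifier is "dusk hound market falcon knife".
Within "dusk hound market falcon knife", the head is "knife" (specifically "market falcon knife") and the modifier is "dusk hound".
Within "dusk hound", the head is "hound" and the modifier is "dusk".
Within "market falcon knife", the head is "knife" and the modifier is "market falcon".
Within "market falcon", the head is "falcon" and the modifier is "market".
Assembled: [[[dusk hound] [[market falcon] knife]] hook].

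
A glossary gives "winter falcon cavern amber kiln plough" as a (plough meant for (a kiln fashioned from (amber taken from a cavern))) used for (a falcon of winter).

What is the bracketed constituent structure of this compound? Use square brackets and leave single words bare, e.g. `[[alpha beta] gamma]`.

At the top level: head "plough" (specifically "cavern amber kiln plough"); modifier "winter falcon".
"winter falcon" → head "falcon", modifier "winter".
"cavern amber kiln plough" → head "plough", modifier "cavern amber kiln".
"cavern amber kiln" → head "kiln", modifier "cavern amber".
"cavern amber" → head "amber", modifier "cavern".
Putting it together: [[winter falcon] [[[cavern amber] kiln] plough]].

[[winter falcon] [[[cavern amber] kiln] plough]]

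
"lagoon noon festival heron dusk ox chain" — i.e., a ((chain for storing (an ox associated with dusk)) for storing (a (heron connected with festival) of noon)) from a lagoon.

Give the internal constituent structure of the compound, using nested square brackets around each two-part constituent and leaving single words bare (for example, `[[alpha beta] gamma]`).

The outermost head in the paraphrase is "chain" (specifically "noon festival heron dusk ox chain"), modified by "lagoon".
Inside "noon festival heron dusk ox chain": head "chain" (specifically "dusk ox chain"), modifier "noon festival heron".
Inside "noon festival heron": head "heron" (specifically "festival heron"), modifier "noon".
Inside "festival heron": head "heron", modifier "festival".
Inside "dusk ox chain": head "chain", modifier "dusk ox".
Inside "dusk ox": head "ox", modifier "dusk".
Assembled: [lagoon [[noon [festival heron]] [[dusk ox] chain]]].

[lagoon [[noon [festival heron]] [[dusk ox] chain]]]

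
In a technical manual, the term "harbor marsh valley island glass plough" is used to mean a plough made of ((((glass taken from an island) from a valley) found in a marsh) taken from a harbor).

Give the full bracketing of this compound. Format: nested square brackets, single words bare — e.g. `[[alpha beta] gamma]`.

[[harbor [marsh [valley [island glass]]]] plough]

Whole compound: head "plough", modifier "harbor marsh valley island glass".
"harbor marsh valley island glass" → head "glass" (specifically "marsh valley island glass"), modifier "harbor".
"marsh valley island glass" → head "glass" (specifically "valley island glass"), modifier "marsh".
"valley island glass" → head "glass" (specifically "island glass"), modifier "valley".
"island glass" → head "glass", modifier "island".
Putting it together: [[harbor [marsh [valley [island glass]]]] plough].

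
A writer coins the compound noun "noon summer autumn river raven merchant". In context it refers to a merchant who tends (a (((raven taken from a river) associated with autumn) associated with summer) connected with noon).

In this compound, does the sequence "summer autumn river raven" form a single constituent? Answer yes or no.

The paraphrase groups the words so that "summer autumn river raven" is one unit: it corresponds to a single parenthesized sub-phrase.
The full structure is [[noon [summer [autumn [river raven]]]] merchant], in which [summer autumn river raven] is a constituent.

yes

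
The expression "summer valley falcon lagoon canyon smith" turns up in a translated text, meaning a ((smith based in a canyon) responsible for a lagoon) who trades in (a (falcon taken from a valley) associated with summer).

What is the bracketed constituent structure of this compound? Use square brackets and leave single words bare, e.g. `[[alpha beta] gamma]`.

Whole compound: head "smith" (specifically "lagoon canyon smith"), modifier "summer valley falcon".
Within "summer valley falcon", the head is "falcon" (specifically "valley falcon") and the modifier is "summer".
Within "valley falcon", the head is "falcon" and the modifier is "valley".
Within "lagoon canyon smith", the head is "smith" (specifically "canyon smith") and the modifier is "lagoon".
Within "canyon smith", the head is "smith" and the modifier is "canyon".
Putting it together: [[summer [valley falcon]] [lagoon [canyon smith]]].

[[summer [valley falcon]] [lagoon [canyon smith]]]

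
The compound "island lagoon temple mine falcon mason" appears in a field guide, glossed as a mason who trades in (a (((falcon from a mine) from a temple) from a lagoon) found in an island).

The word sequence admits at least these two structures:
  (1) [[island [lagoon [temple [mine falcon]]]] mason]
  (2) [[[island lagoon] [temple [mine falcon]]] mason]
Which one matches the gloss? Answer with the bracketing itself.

[[island [lagoon [temple [mine falcon]]]] mason]

The paraphrase's head is the "mason" part ("mason"); its modifier is "island lagoon temple mine falcon".
That top-level split, carried through the inner groups, gives [[island [lagoon [temple [mine falcon]]]] mason].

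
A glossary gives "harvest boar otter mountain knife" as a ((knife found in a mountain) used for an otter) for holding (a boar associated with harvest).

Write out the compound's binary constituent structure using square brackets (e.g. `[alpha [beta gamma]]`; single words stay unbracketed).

At the top level: head "knife" (specifically "otter mountain knife"); modifier "harvest boar".
Inside "harvest boar": head "boar", modifier "harvest".
Inside "otter mountain knife": head "knife" (specifically "mountain knife"), modifier "otter".
Inside "mountain knife": head "knife", modifier "mountain".
So the structure is [[harvest boar] [otter [mountain knife]]].

[[harvest boar] [otter [mountain knife]]]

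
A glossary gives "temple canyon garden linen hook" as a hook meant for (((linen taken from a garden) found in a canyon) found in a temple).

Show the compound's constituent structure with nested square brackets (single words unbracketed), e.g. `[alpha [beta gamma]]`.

[[temple [canyon [garden linen]]] hook]

Overall it is a kind of hook; the modifier is "temple canyon garden linen".
Within "temple canyon garden linen", the head is "linen" (specifically "canyon garden linen") and the modifier is "temple".
Within "canyon garden linen", the head is "linen" (specifically "garden linen") and the modifier is "canyon".
Within "garden linen", the head is "linen" and the modifier is "garden".
Putting it together: [[temple [canyon [garden linen]]] hook].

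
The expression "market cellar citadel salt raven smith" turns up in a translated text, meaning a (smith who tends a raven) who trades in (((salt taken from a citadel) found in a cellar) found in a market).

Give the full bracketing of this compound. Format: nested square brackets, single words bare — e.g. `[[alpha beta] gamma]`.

Whole compound: head "smith" (specifically "raven smith"), modifier "market cellar citadel salt".
Inside "market cellar citadel salt": head "salt" (specifically "cellar citadel salt"), modifier "market".
Inside "cellar citadel salt": head "salt" (specifically "citadel salt"), modifier "cellar".
Inside "citadel salt": head "salt", modifier "citadel".
Inside "raven smith": head "smith", modifier "raven".
Putting it together: [[market [cellar [citadel salt]]] [raven smith]].

[[market [cellar [citadel salt]]] [raven smith]]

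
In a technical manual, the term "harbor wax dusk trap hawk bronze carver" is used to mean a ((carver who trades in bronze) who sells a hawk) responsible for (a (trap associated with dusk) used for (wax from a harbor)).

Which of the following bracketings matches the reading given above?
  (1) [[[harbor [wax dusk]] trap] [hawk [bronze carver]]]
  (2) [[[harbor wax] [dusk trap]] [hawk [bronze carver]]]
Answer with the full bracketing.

[[[harbor wax] [dusk trap]] [hawk [bronze carver]]]

The paraphrase's head is the "carver" part ("hawk bronze carver"); its modifier is "harbor wax dusk trap".
That top-level split, carried through the inner groups, gives [[[harbor wax] [dusk trap]] [hawk [bronze carver]]].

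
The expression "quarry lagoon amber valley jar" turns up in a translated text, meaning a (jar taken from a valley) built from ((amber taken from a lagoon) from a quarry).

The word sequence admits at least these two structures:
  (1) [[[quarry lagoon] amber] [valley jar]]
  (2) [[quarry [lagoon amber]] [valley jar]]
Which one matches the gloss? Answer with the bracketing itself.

The paraphrase's head is the "jar" part ("valley jar"); its modifier is "quarry lagoon amber".
That top-level split, carried through the inner groups, gives [[quarry [lagoon amber]] [valley jar]].

[[quarry [lagoon amber]] [valley jar]]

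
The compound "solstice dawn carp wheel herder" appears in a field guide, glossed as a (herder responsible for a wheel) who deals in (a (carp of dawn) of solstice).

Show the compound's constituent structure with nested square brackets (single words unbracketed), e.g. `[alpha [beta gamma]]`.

[[solstice [dawn carp]] [wheel herder]]

The outermost head in the paraphrase is "herder" (specifically "wheel herder"), modified by "solstice dawn carp".
Inside "solstice dawn carp": head "carp" (specifically "dawn carp"), modifier "solstice".
Inside "dawn carp": head "carp", modifier "dawn".
Inside "wheel herder": head "herder", modifier "wheel".
Putting it together: [[solstice [dawn carp]] [wheel herder]].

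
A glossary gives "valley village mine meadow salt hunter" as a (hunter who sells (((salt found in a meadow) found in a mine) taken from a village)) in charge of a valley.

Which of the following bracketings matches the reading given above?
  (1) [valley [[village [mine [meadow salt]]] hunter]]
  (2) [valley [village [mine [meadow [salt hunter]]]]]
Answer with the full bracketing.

[valley [[village [mine [meadow salt]]] hunter]]

The paraphrase's head is the "hunter" part ("village mine meadow salt hunter"); its modifier is "valley".
That top-level split, carried through the inner groups, gives [valley [[village [mine [meadow salt]]] hunter]].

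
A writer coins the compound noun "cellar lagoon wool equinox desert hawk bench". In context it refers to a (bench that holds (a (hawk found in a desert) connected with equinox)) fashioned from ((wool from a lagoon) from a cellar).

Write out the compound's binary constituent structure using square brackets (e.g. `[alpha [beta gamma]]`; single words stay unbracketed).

The outermost head in the paraphrase is "bench" (specifically "equinox desert hawk bench"), modified by "cellar lagoon wool".
"cellar lagoon wool" → head "wool" (specifically "lagoon wool"), modifier "cellar".
"lagoon wool" → head "wool", modifier "lagoon".
"equinox desert hawk bench" → head "bench", modifier "equinox desert hawk".
"equinox desert hawk" → head "hawk" (specifically "desert hawk"), modifier "equinox".
"desert hawk" → head "hawk", modifier "desert".
Assembled: [[cellar [lagoon wool]] [[equinox [desert hawk]] bench]].

[[cellar [lagoon wool]] [[equinox [desert hawk]] bench]]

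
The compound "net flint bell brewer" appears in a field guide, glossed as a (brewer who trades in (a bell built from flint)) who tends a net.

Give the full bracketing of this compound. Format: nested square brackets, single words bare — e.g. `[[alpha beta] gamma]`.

[net [[flint bell] brewer]]

The outermost head in the paraphrase is "brewer" (specifically "flint bell brewer"), modified by "net".
Inside "flint bell brewer": head "brewer", modifier "flint bell".
Inside "flint bell": head "bell", modifier "flint".
So the structure is [net [[flint bell] brewer]].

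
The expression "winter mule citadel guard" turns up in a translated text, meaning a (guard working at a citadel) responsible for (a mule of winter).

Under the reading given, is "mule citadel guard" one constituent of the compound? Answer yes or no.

no

The top-level split is [winter mule] [citadel guard]; the full structure is [[winter mule] [citadel guard]].
"mule citadel guard" straddles a constituent boundary, so it is not a single unit.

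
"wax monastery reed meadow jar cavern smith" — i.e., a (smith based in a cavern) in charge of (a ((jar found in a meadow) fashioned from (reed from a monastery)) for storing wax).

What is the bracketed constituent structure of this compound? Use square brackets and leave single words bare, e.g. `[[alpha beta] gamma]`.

[[wax [[monastery reed] [meadow jar]]] [cavern smith]]

The outermost head in the paraphrase is "smith" (specifically "cavern smith"), modified by "wax monastery reed meadow jar".
"wax monastery reed meadow jar" → head "jar" (specifically "monastery reed meadow jar"), modifier "wax".
"monastery reed meadow jar" → head "jar" (specifically "meadow jar"), modifier "monastery reed".
"monastery reed" → head "reed", modifier "monastery".
"meadow jar" → head "jar", modifier "meadow".
"cavern smith" → head "smith", modifier "cavern".
So the structure is [[wax [[monastery reed] [meadow jar]]] [cavern smith]].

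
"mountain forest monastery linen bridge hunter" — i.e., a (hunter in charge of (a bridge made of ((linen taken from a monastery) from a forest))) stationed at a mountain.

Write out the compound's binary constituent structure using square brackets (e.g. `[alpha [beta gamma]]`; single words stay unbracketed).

Whole compound: head "hunter" (specifically "forest monastery linen bridge hunter"), modifier "mountain".
"forest monastery linen bridge hunter" → head "hunter", modifier "forest monastery linen bridge".
"forest monastery linen bridge" → head "bridge", modifier "forest monastery linen".
"forest monastery linen" → head "linen" (specifically "monastery linen"), modifier "forest".
"monastery linen" → head "linen", modifier "monastery".
Assembled: [mountain [[[forest [monastery linen]] bridge] hunter]].

[mountain [[[forest [monastery linen]] bridge] hunter]]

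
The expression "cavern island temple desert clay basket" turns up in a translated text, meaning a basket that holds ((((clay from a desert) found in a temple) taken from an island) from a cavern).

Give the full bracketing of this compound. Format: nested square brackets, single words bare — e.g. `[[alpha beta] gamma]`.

Whole compound: head "basket", modifier "cavern island temple desert clay".
"cavern island temple desert clay" → head "clay" (specifically "island temple desert clay"), modifier "cavern".
"island temple desert clay" → head "clay" (specifically "temple desert clay"), modifier "island".
"temple desert clay" → head "clay" (specifically "desert clay"), modifier "temple".
"desert clay" → head "clay", modifier "desert".
Assembled: [[cavern [island [temple [desert clay]]]] basket].

[[cavern [island [temple [desert clay]]]] basket]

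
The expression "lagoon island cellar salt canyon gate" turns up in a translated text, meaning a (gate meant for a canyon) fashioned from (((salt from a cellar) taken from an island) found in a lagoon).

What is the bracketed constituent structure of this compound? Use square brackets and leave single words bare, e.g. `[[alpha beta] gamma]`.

Overall it is a kind of gate (specifically "canyon gate"); the modifier is "lagoon island cellar salt".
"lagoon island cellar salt" → head "salt" (specifically "island cellar salt"), modifier "lagoon".
"island cellar salt" → head "salt" (specifically "cellar salt"), modifier "island".
"cellar salt" → head "salt", modifier "cellar".
"canyon gate" → head "gate", modifier "canyon".
So the structure is [[lagoon [island [cellar salt]]] [canyon gate]].

[[lagoon [island [cellar salt]]] [canyon gate]]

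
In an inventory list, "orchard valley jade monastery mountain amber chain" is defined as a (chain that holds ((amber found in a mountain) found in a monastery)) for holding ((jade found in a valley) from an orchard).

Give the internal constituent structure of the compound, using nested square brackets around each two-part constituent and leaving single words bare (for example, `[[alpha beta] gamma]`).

Whole compound: head "chain" (specifically "monastery mountain amber chain"), modifier "orchard valley jade".
"orchard valley jade" → head "jade" (specifically "valley jade"), modifier "orchard".
"valley jade" → head "jade", modifier "valley".
"monastery mountain amber chain" → head "chain", modifier "monastery mountain amber".
"monastery mountain amber" → head "amber" (specifically "mountain amber"), modifier "monastery".
"mountain amber" → head "amber", modifier "mountain".
Assembled: [[orchard [valley jade]] [[monastery [mountain amber]] chain]].

[[orchard [valley jade]] [[monastery [mountain amber]] chain]]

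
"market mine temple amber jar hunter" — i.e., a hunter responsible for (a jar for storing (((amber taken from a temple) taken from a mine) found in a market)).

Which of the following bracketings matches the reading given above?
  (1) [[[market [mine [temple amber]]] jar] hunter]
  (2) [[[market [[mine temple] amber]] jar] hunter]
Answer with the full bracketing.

[[[market [mine [temple amber]]] jar] hunter]

The paraphrase's head is the "hunter" part ("hunter"); its modifier is "market mine temple amber jar".
That top-level split, carried through the inner groups, gives [[[market [mine [temple amber]]] jar] hunter].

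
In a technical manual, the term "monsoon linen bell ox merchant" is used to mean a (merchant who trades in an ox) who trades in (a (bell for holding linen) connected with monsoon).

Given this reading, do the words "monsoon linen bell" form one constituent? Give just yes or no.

The paraphrase groups the words so that "monsoon linen bell" is one unit: it corresponds to a single parenthesized sub-phrase.
The full structure is [[monsoon [linen bell]] [ox merchant]], in which [monsoon linen bell] is a constituent.

yes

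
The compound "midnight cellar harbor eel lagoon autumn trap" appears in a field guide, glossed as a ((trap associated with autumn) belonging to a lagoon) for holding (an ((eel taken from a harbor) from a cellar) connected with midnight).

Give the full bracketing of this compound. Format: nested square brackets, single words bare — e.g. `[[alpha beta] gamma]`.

At the top level: head "trap" (specifically "lagoon autumn trap"); modifier "midnight cellar harbor eel".
Within "midnight cellar harbor eel", the head is "eel" (specifically "cellar harbor eel") and the modifier is "midnight".
Within "cellar harbor eel", the head is "eel" (specifically "harbor eel") and the modifier is "cellar".
Within "harbor eel", the head is "eel" and the modifier is "harbor".
Within "lagoon autumn trap", the head is "trap" (specifically "autumn trap") and the modifier is "lagoon".
Within "autumn trap", the head is "trap" and the modifier is "autumn".
Putting it together: [[midnight [cellar [harbor eel]]] [lagoon [autumn trap]]].

[[midnight [cellar [harbor eel]]] [lagoon [autumn trap]]]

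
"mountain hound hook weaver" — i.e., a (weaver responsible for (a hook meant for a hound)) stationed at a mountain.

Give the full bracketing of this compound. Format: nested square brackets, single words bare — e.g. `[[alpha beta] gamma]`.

[mountain [[hound hook] weaver]]

Overall it is a kind of weaver (specifically "hound hook weaver"); the modifier is "mountain".
Within "hound hook weaver", the head is "weaver" and the modifier is "hound hook".
Within "hound hook", the head is "hook" and the modifier is "hound".
Putting it together: [mountain [[hound hook] weaver]].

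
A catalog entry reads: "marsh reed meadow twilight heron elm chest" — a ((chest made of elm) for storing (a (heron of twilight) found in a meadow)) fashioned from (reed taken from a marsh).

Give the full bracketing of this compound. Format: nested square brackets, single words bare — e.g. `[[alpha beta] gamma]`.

The outermost head in the paraphrase is "chest" (specifically "meadow twilight heron elm chest"), modified by "marsh reed".
"marsh reed" → head "reed", modifier "marsh".
"meadow twilight heron elm chest" → head "chest" (specifically "elm chest"), modifier "meadow twilight heron".
"meadow twilight heron" → head "heron" (specifically "twilight heron"), modifier "meadow".
"twilight heron" → head "heron", modifier "twilight".
"elm chest" → head "chest", modifier "elm".
So the structure is [[marsh reed] [[meadow [twilight heron]] [elm chest]]].

[[marsh reed] [[meadow [twilight heron]] [elm chest]]]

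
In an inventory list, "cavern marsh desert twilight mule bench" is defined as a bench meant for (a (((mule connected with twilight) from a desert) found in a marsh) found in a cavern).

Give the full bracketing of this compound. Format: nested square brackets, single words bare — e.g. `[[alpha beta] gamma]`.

Whole compound: head "bench", modifier "cavern marsh desert twilight mule".
"cavern marsh desert twilight mule" → head "mule" (specifically "marsh desert twilight mule"), modifier "cavern".
"marsh desert twilight mule" → head "mule" (specifically "desert twilight mule"), modifier "marsh".
"desert twilight mule" → head "mule" (specifically "twilight mule"), modifier "desert".
"twilight mule" → head "mule", modifier "twilight".
So the structure is [[cavern [marsh [desert [twilight mule]]]] bench].

[[cavern [marsh [desert [twilight mule]]]] bench]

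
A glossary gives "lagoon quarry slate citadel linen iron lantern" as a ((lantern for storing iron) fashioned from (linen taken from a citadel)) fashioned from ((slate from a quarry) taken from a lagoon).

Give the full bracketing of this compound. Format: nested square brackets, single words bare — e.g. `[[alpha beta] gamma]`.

[[lagoon [quarry slate]] [[citadel linen] [iron lantern]]]

Whole compound: head "lantern" (specifically "citadel linen iron lantern"), modifier "lagoon quarry slate".
Within "lagoon quarry slate", the head is "slate" (specifically "quarry slate") and the modifier is "lagoon".
Within "quarry slate", the head is "slate" and the modifier is "quarry".
Within "citadel linen iron lantern", the head is "lantern" (specifically "iron lantern") and the modifier is "citadel linen".
Within "citadel linen", the head is "linen" and the modifier is "citadel".
Within "iron lantern", the head is "lantern" and the modifier is "iron".
Putting it together: [[lagoon [quarry slate]] [[citadel linen] [iron lantern]]].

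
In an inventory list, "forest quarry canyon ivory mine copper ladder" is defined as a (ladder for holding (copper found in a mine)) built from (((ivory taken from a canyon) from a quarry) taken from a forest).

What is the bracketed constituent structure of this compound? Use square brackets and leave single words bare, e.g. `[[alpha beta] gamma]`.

At the top level: head "ladder" (specifically "mine copper ladder"); modifier "forest quarry canyon ivory".
"forest quarry canyon ivory" → head "ivory" (specifically "quarry canyon ivory"), modifier "forest".
"quarry canyon ivory" → head "ivory" (specifically "canyon ivory"), modifier "quarry".
"canyon ivory" → head "ivory", modifier "canyon".
"mine copper ladder" → head "ladder", modifier "mine copper".
"mine copper" → head "copper", modifier "mine".
So the structure is [[forest [quarry [canyon ivory]]] [[mine copper] ladder]].

[[forest [quarry [canyon ivory]]] [[mine copper] ladder]]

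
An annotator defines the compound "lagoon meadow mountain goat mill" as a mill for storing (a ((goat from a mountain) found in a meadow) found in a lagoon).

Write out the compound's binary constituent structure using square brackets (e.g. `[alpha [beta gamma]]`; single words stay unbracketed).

Whole compound: head "mill", modifier "lagoon meadow mountain goat".
Within "lagoon meadow mountain goat", the head is "goat" (specifically "meadow mountain goat") and the modifier is "lagoon".
Within "meadow mountain goat", the head is "goat" (specifically "mountain goat") and the modifier is "meadow".
Within "mountain goat", the head is "goat" and the modifier is "mountain".
Putting it together: [[lagoon [meadow [mountain goat]]] mill].

[[lagoon [meadow [mountain goat]]] mill]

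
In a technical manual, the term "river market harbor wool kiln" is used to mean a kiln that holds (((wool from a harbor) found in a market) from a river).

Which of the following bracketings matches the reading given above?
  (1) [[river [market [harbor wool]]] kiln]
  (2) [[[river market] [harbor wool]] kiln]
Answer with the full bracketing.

[[river [market [harbor wool]]] kiln]

The paraphrase's head is the "kiln" part ("kiln"); its modifier is "river market harbor wool".
That top-level split, carried through the inner groups, gives [[river [market [harbor wool]]] kiln].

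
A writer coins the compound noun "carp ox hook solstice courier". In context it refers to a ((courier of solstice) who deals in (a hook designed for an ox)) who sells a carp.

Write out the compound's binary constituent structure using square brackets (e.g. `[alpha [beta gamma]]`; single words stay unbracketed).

Whole compound: head "courier" (specifically "ox hook solstice courier"), modifier "carp".
"ox hook solstice courier" → head "courier" (specifically "solstice courier"), modifier "ox hook".
"ox hook" → head "hook", modifier "ox".
"solstice courier" → head "courier", modifier "solstice".
Assembled: [carp [[ox hook] [solstice courier]]].

[carp [[ox hook] [solstice courier]]]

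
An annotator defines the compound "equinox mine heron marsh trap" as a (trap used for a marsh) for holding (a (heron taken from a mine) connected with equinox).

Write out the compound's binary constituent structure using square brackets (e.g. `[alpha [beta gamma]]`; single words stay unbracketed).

[[equinox [mine heron]] [marsh trap]]

At the top level: head "trap" (specifically "marsh trap"); modifier "equinox mine heron".
Within "equinox mine heron", the head is "heron" (specifically "mine heron") and the modifier is "equinox".
Within "mine heron", the head is "heron" and the modifier is "mine".
Within "marsh trap", the head is "trap" and the modifier is "marsh".
So the structure is [[equinox [mine heron]] [marsh trap]].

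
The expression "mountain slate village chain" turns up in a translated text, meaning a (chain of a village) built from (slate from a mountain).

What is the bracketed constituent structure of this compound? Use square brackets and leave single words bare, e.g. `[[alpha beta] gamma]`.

At the top level: head "chain" (specifically "village chain"); modifier "mountain slate".
"mountain slate" → head "slate", modifier "mountain".
"village chain" → head "chain", modifier "village".
Assembled: [[mountain slate] [village chain]].

[[mountain slate] [village chain]]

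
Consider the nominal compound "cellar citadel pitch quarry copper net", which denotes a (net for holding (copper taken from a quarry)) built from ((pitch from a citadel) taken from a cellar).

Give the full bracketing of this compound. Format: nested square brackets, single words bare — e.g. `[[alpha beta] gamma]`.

The outermost head in the paraphrase is "net" (specifically "quarry copper net"), modified by "cellar citadel pitch".
"cellar citadel pitch" → head "pitch" (specifically "citadel pitch"), modifier "cellar".
"citadel pitch" → head "pitch", modifier "citadel".
"quarry copper net" → head "net", modifier "quarry copper".
"quarry copper" → head "copper", modifier "quarry".
Assembled: [[cellar [citadel pitch]] [[quarry copper] net]].

[[cellar [citadel pitch]] [[quarry copper] net]]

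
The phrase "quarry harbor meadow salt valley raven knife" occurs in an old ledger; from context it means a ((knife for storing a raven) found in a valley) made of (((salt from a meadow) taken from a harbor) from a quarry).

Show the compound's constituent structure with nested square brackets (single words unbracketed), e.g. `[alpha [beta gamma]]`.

[[quarry [harbor [meadow salt]]] [valley [raven knife]]]

At the top level: head "knife" (specifically "valley raven knife"); modifier "quarry harbor meadow salt".
Within "quarry harbor meadow salt", the head is "salt" (specifically "harbor meadow salt") and the modifier is "quarry".
Within "harbor meadow salt", the head is "salt" (specifically "meadow salt") and the modifier is "harbor".
Within "meadow salt", the head is "salt" and the modifier is "meadow".
Within "valley raven knife", the head is "knife" (specifically "raven knife") and the modifier is "valley".
Within "raven knife", the head is "knife" and the modifier is "raven".
Putting it together: [[quarry [harbor [meadow salt]]] [valley [raven knife]]].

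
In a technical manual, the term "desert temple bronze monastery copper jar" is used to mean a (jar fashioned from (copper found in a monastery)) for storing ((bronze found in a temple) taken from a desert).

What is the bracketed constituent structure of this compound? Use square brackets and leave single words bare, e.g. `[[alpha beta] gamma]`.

[[desert [temple bronze]] [[monastery copper] jar]]

Overall it is a kind of jar (specifically "monastery copper jar"); the modifier is "desert temple bronze".
Inside "desert temple bronze": head "bronze" (specifically "temple bronze"), modifier "desert".
Inside "temple bronze": head "bronze", modifier "temple".
Inside "monastery copper jar": head "jar", modifier "monastery copper".
Inside "monastery copper": head "copper", modifier "monastery".
Putting it together: [[desert [temple bronze]] [[monastery copper] jar]].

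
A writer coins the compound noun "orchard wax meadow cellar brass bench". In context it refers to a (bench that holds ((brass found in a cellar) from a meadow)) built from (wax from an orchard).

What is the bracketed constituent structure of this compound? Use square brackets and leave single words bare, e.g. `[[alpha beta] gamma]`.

[[orchard wax] [[meadow [cellar brass]] bench]]

The outermost head in the paraphrase is "bench" (specifically "meadow cellar brass bench"), modified by "orchard wax".
"orchard wax" → head "wax", modifier "orchard".
"meadow cellar brass bench" → head "bench", modifier "meadow cellar brass".
"meadow cellar brass" → head "brass" (specifically "cellar brass"), modifier "meadow".
"cellar brass" → head "brass", modifier "cellar".
Assembled: [[orchard wax] [[meadow [cellar brass]] bench]].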